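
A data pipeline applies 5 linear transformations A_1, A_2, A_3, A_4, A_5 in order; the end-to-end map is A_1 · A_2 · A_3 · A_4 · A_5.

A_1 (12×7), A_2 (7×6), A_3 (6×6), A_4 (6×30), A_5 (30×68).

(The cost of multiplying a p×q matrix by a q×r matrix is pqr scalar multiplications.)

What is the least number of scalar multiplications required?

Adjacent pairs: A_1A_2 = 12·7·6 = 504; A_2A_3 = 7·6·6 = 252; A_3A_4 = 6·6·30 = 1080; A_4A_5 = 6·30·68 = 12240.
Length 3: A_1..A_3: k=1: 0+252+12·7·6=756; k=2: 504+0+12·6·6=936 → min 756 | A_2..A_4: k=2: 0+1080+7·6·30=2340; k=3: 252+0+7·6·30=1512 → min 1512 | A_3..A_5: k=3: 0+12240+6·6·68=14688; k=4: 1080+0+6·30·68=13320 → min 13320.
Length 4: A_1..A_4: k=1: 0+1512+12·7·30=4032; k=2: 504+1080+12·6·30=3744; k=3: 756+0+12·6·30=2916 → min 2916 | A_2..A_5: k=2: 0+13320+7·6·68=16176; k=3: 252+12240+7·6·68=15348; k=4: 1512+0+7·30·68=15792 → min 15348.
Length 5: A_1..A_5: k=1: 0+15348+12·7·68=21060; k=2: 504+13320+12·6·68=18720; k=3: 756+12240+12·6·68=17892; k=4: 2916+0+12·30·68=27396 → min 17892.
Optimal order: ((A_1 · (A_2 · A_3)) · (A_4 · A_5)) with cost 17892.

17892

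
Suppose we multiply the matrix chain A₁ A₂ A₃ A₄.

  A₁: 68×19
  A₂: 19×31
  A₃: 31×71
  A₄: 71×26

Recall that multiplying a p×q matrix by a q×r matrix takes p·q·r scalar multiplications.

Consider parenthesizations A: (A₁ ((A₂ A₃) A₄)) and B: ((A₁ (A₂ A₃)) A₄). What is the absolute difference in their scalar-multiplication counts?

Order A = (A₁ ((A₂ A₃) A₄)): (A₂ A₃): 19×31 by 31×71 → 19×71, cost 19·31·71 = 41819; ((A₂ A₃) A₄): 19×71 by 71×26 → 19×26, cost 19·71·26 = 35074; cumulative 76893; (A₁ ((A₂ A₃) A₄)): 68×19 by 19×26 → 68×26, cost 68·19·26 = 33592; cumulative 110485. Total 110485.
Order B = ((A₁ (A₂ A₃)) A₄): (A₂ A₃): 19×31 by 31×71 → 19×71, cost 19·31·71 = 41819; (A₁ (A₂ A₃)): 68×19 by 19×71 → 68×71, cost 68·19·71 = 91732; cumulative 133551; ((A₁ (A₂ A₃)) A₄): 68×71 by 71×26 → 68×26, cost 68·71·26 = 125528; cumulative 259079. Total 259079.
Difference: |110485 − 259079| = 148594.

148594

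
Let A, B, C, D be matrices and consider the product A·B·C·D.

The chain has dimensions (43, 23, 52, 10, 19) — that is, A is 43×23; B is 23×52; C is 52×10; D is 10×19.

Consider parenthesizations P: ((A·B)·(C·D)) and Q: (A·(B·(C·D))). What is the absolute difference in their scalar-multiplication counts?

Order P = ((A·B)·(C·D)): (A·B): 43×23 by 23×52 → 43×52, cost 43·23·52 = 51428; (C·D): 52×10 by 10×19 → 52×19, cost 52·10·19 = 9880; ((A·B)·(C·D)): 43×52 by 52×19 → 43×19, cost 43·52·19 = 42484; cumulative 103792. Total 103792.
Order Q = (A·(B·(C·D))): (C·D): 52×10 by 10×19 → 52×19, cost 52·10·19 = 9880; (B·(C·D)): 23×52 by 52×19 → 23×19, cost 23·52·19 = 22724; cumulative 32604; (A·(B·(C·D))): 43×23 by 23×19 → 43×19, cost 43·23·19 = 18791; cumulative 51395. Total 51395.
Difference: |103792 − 51395| = 52397.

52397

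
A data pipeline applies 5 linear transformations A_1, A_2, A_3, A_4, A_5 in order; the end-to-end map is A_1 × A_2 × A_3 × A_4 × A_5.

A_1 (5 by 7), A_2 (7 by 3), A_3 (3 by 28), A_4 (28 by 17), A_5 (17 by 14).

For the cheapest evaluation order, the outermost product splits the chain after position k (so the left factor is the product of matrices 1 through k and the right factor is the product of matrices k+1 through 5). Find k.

2

Adjacent pairs: A_1A_2 = 5·7·3 = 105; A_2A_3 = 7·3·28 = 588; A_3A_4 = 3·28·17 = 1428; A_4A_5 = 28·17·14 = 6664.
Length 3: A_1..A_3: k=1: 0+588+5·7·28=1568; k=2: 105+0+5·3·28=525 → min 525 | A_2..A_4: k=2: 0+1428+7·3·17=1785; k=3: 588+0+7·28·17=3920 → min 1785 | A_3..A_5: k=3: 0+6664+3·28·14=7840; k=4: 1428+0+3·17·14=2142 → min 2142.
Length 4: A_1..A_4: k=1: 0+1785+5·7·17=2380; k=2: 105+1428+5·3·17=1788; k=3: 525+0+5·28·17=2905 → min 1788 | A_2..A_5: k=2: 0+2142+7·3·14=2436; k=3: 588+6664+7·28·14=9996; k=4: 1785+0+7·17·14=3451 → min 2436.
Top-level splits: k=1: (A_1..A_1)·(A_2..A_5) → 0+2436+5·7·14 = 2926; k=2: (A_1..A_2)·(A_3..A_5) → 105+2142+5·3·14 = 2457; k=3: (A_1..A_3)·(A_4..A_5) → 525+6664+5·28·14 = 9149; k=4: (A_1..A_4)·(A_5..A_5) → 1788+0+5·17·14 = 2978.
Best split is after A_2, i.e. k = 2.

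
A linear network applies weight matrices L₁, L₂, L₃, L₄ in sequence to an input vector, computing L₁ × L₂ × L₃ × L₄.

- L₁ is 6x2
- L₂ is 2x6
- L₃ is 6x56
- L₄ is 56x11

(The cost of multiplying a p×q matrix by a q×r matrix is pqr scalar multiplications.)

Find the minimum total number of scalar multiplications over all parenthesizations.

Adjacent pairs: L₁L₂ = 6·2·6 = 72; L₂L₃ = 2·6·56 = 672; L₃L₄ = 6·56·11 = 3696.
Length 3: L₁..L₃: k=1: 0+672+6·2·56=1344; k=2: 72+0+6·6·56=2088 → min 1344 | L₂..L₄: k=2: 0+3696+2·6·11=3828; k=3: 672+0+2·56·11=1904 → min 1904.
Length 4: L₁..L₄: k=1: 0+1904+6·2·11=2036; k=2: 72+3696+6·6·11=4164; k=3: 1344+0+6·56·11=5040 → min 2036.
Optimal order: (L₁ × ((L₂ × L₃) × L₄)) with cost 2036.

2036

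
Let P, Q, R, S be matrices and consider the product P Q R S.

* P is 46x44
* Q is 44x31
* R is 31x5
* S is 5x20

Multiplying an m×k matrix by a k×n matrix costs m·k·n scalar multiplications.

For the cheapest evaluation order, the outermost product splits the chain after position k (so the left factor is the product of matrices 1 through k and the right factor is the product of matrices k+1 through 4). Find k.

3

Adjacent pairs: PQ = 46·44·31 = 62744; QR = 44·31·5 = 6820; RS = 31·5·20 = 3100.
Length 3: P..R: k=1: 0+6820+46·44·5=16940; k=2: 62744+0+46·31·5=69874 → min 16940 | Q..S: k=2: 0+3100+44·31·20=30380; k=3: 6820+0+44·5·20=11220 → min 11220.
Top-level splits: k=1: (P..P)·(Q..S) → 0+11220+46·44·20 = 51700; k=2: (P..Q)·(R..S) → 62744+3100+46·31·20 = 94364; k=3: (P..R)·(S..S) → 16940+0+46·5·20 = 21540.
Best split is after R, i.e. k = 3.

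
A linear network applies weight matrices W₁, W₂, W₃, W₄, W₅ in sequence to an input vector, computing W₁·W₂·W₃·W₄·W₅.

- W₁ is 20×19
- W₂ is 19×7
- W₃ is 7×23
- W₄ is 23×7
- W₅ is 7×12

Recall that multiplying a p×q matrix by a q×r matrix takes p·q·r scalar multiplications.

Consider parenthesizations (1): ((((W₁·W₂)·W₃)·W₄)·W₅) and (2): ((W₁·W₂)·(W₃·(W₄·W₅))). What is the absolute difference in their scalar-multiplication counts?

Order (1) = ((((W₁·W₂)·W₃)·W₄)·W₅): (W₁·W₂): 20×19 by 19×7 → 20×7, cost 20·19·7 = 2660; ((W₁·W₂)·W₃): 20×7 by 7×23 → 20×23, cost 20·7·23 = 3220; cumulative 5880; (((W₁·W₂)·W₃)·W₄): 20×23 by 23×7 → 20×7, cost 20·23·7 = 3220; cumulative 9100; ((((W₁·W₂)·W₃)·W₄)·W₅): 20×7 by 7×12 → 20×12, cost 20·7·12 = 1680; cumulative 10780. Total 10780.
Order (2) = ((W₁·W₂)·(W₃·(W₄·W₅))): (W₁·W₂): 20×19 by 19×7 → 20×7, cost 20·19·7 = 2660; (W₄·W₅): 23×7 by 7×12 → 23×12, cost 23·7·12 = 1932; (W₃·(W₄·W₅)): 7×23 by 23×12 → 7×12, cost 7·23·12 = 1932; cumulative 3864; ((W₁·W₂)·(W₃·(W₄·W₅))): 20×7 by 7×12 → 20×12, cost 20·7·12 = 1680; cumulative 8204. Total 8204.
Difference: |10780 − 8204| = 2576.

2576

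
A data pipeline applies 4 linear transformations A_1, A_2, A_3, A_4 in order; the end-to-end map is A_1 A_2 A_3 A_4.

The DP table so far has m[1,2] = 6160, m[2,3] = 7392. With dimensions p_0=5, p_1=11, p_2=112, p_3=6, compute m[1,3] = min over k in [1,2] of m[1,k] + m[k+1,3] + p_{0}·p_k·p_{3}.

7722

m[1,3] = min over k∈[1,2] of m[1,k]+m[k+1,3]+p_{0}·p_k·p_{3}.
k=1: 0 + 7392 + 5·11·6 = 7722; k=2: 6160 + 0 + 5·112·6 = 9520.
Minimum: 7722 at k=1.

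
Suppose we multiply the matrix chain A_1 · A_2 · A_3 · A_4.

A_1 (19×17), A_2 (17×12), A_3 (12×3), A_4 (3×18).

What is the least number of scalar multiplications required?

2607

Adjacent pairs: A_1A_2 = 19·17·12 = 3876; A_2A_3 = 17·12·3 = 612; A_3A_4 = 12·3·18 = 648.
Length 3: A_1..A_3: k=1: 0+612+19·17·3=1581; k=2: 3876+0+19·12·3=4560 → min 1581 | A_2..A_4: k=2: 0+648+17·12·18=4320; k=3: 612+0+17·3·18=1530 → min 1530.
Length 4: A_1..A_4: k=1: 0+1530+19·17·18=7344; k=2: 3876+648+19·12·18=8628; k=3: 1581+0+19·3·18=2607 → min 2607.
Optimal order: ((A_1 · (A_2 · A_3)) · A_4) with cost 2607.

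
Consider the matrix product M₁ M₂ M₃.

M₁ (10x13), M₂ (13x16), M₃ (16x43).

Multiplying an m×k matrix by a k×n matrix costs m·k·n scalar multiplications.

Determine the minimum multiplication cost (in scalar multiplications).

8960

Order (M₁ (M₂ M₃)): (M₂ M₃): 13×16 by 16×43 → 13×43, cost 13·16·43 = 8944; (M₁ (M₂ M₃)): 10×13 by 13×43 → 10×43, cost 10·13·43 = 5590; cumulative 14534. Total 14534.
Order ((M₁ M₂) M₃): (M₁ M₂): 10×13 by 13×16 → 10×16, cost 10·13·16 = 2080; ((M₁ M₂) M₃): 10×16 by 16×43 → 10×43, cost 10·16·43 = 6880; cumulative 8960. Total 8960.
Minimum: 8960.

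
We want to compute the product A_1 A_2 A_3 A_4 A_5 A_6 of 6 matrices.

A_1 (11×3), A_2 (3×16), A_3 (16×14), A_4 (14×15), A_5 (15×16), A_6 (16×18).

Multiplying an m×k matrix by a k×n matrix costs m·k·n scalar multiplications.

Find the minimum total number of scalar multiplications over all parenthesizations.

Adjacent pairs: A_1A_2 = 11·3·16 = 528; A_2A_3 = 3·16·14 = 672; A_3A_4 = 16·14·15 = 3360; A_4A_5 = 14·15·16 = 3360; A_5A_6 = 15·16·18 = 4320.
Length 3: A_1..A_3: k=1: 0+672+11·3·14=1134; k=2: 528+0+11·16·14=2992 → min 1134 | A_2..A_4: k=2: 0+3360+3·16·15=4080; k=3: 672+0+3·14·15=1302 → min 1302 | A_3..A_5: k=3: 0+3360+16·14·16=6944; k=4: 3360+0+16·15·16=7200 → min 6944 | A_4..A_6: k=4: 0+4320+14·15·18=8100; k=5: 3360+0+14·16·18=7392 → min 7392.
Length 4: A_1..A_4: k=1: 0+1302+11·3·15=1797; k=2: 528+3360+11·16·15=6528; k=3: 1134+0+11·14·15=3444 → min 1797 | A_2..A_5: k=2: 0+6944+3·16·16=7712; k=3: 672+3360+3·14·16=4704; k=4: 1302+0+3·15·16=2022 → min 2022 | A_3..A_6: k=3: 0+7392+16·14·18=11424; k=4: 3360+4320+16·15·18=12000; k=5: 6944+0+16·16·18=11552 → min 11424.
Length 5: A_1..A_5: k=1: 0+2022+11·3·16=2550; k=2: 528+6944+11·16·16=10288; k=3: 1134+3360+11·14·16=6958; k=4: 1797+0+11·15·16=4437 → min 2550 | A_2..A_6: k=2: 0+11424+3·16·18=12288; k=3: 672+7392+3·14·18=8820; k=4: 1302+4320+3·15·18=6432; k=5: 2022+0+3·16·18=2886 → min 2886.
Length 6: A_1..A_6: k=1: 0+2886+11·3·18=3480; k=2: 528+11424+11·16·18=15120; k=3: 1134+7392+11·14·18=11298; k=4: 1797+4320+11·15·18=9087; k=5: 2550+0+11·16·18=5718 → min 3480.
Optimal order: (A_1 ((((A_2 A_3) A_4) A_5) A_6)) with cost 3480.

3480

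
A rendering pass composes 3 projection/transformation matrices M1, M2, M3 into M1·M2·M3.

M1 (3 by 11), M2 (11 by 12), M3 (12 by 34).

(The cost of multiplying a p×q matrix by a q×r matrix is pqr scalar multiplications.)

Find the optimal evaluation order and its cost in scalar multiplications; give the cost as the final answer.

1620

(M1·(M2·M3)): cost 5610.
((M1·M2)·M3): cost 1620.
Optimal: ((M1·M2)·M3) with cost 1620.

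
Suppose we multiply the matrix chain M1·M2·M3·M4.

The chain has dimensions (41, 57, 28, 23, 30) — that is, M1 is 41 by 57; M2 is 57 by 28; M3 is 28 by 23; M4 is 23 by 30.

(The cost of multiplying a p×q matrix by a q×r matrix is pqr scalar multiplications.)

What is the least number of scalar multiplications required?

Adjacent pairs: M1M2 = 41·57·28 = 65436; M2M3 = 57·28·23 = 36708; M3M4 = 28·23·30 = 19320.
Length 3: M1..M3: k=1: 0+36708+41·57·23=90459; k=2: 65436+0+41·28·23=91840 → min 90459 | M2..M4: k=2: 0+19320+57·28·30=67200; k=3: 36708+0+57·23·30=76038 → min 67200.
Length 4: M1..M4: k=1: 0+67200+41·57·30=137310; k=2: 65436+19320+41·28·30=119196; k=3: 90459+0+41·23·30=118749 → min 118749.
Optimal order: ((M1·(M2·M3))·M4) with cost 118749.

118749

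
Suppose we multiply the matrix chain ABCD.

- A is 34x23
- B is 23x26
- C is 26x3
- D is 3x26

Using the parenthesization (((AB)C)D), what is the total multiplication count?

(AB): 34×23 by 23×26 → 34×26, cost 34·23·26 = 20332
((AB)C): 34×26 by 26×3 → 34×3, cost 34·26·3 = 2652; cumulative 22984
(((AB)C)D): 34×3 by 3×26 → 34×26, cost 34·3·26 = 2652; cumulative 25636
Total: 25636 scalar multiplications.

25636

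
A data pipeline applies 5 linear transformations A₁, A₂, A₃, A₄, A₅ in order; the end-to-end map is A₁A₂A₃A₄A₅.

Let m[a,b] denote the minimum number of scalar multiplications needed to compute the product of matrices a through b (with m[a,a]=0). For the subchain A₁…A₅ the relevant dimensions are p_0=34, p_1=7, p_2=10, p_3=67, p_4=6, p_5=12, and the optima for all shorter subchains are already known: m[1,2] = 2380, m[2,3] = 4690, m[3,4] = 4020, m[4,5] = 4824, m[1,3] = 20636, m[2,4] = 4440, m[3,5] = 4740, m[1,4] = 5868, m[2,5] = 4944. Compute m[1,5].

7800

m[1,5] = min over k∈[1,4] of m[1,k]+m[k+1,5]+p_{0}·p_k·p_{5}.
k=1: 0 + 4944 + 34·7·12 = 7800; k=2: 2380 + 4740 + 34·10·12 = 11200; k=3: 20636 + 4824 + 34·67·12 = 52796; k=4: 5868 + 0 + 34·6·12 = 8316.
Minimum: 7800 at k=1.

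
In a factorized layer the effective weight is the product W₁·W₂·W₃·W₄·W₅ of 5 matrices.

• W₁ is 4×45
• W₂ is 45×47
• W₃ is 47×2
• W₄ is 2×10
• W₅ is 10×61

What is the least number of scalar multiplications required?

6298

Adjacent pairs: W₁W₂ = 4·45·47 = 8460; W₂W₃ = 45·47·2 = 4230; W₃W₄ = 47·2·10 = 940; W₄W₅ = 2·10·61 = 1220.
Length 3: W₁..W₃: k=1: 0+4230+4·45·2=4590; k=2: 8460+0+4·47·2=8836 → min 4590 | W₂..W₄: k=2: 0+940+45·47·10=22090; k=3: 4230+0+45·2·10=5130 → min 5130 | W₃..W₅: k=3: 0+1220+47·2·61=6954; k=4: 940+0+47·10·61=29610 → min 6954.
Length 4: W₁..W₄: k=1: 0+5130+4·45·10=6930; k=2: 8460+940+4·47·10=11280; k=3: 4590+0+4·2·10=4670 → min 4670 | W₂..W₅: k=2: 0+6954+45·47·61=135969; k=3: 4230+1220+45·2·61=10940; k=4: 5130+0+45·10·61=32580 → min 10940.
Length 5: W₁..W₅: k=1: 0+10940+4·45·61=21920; k=2: 8460+6954+4·47·61=26882; k=3: 4590+1220+4·2·61=6298; k=4: 4670+0+4·10·61=7110 → min 6298.
Optimal order: ((W₁·(W₂·W₃))·(W₄·W₅)) with cost 6298.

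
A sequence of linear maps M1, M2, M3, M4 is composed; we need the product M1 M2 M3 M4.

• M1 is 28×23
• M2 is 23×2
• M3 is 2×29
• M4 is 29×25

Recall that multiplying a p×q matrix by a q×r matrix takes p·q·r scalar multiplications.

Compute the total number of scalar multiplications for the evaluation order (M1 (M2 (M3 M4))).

(M3 M4): 2×29 by 29×25 → 2×25, cost 2·29·25 = 1450
(M2 (M3 M4)): 23×2 by 2×25 → 23×25, cost 23·2·25 = 1150; cumulative 2600
(M1 (M2 (M3 M4))): 28×23 by 23×25 → 28×25, cost 28·23·25 = 16100; cumulative 18700
Total: 18700 scalar multiplications.

18700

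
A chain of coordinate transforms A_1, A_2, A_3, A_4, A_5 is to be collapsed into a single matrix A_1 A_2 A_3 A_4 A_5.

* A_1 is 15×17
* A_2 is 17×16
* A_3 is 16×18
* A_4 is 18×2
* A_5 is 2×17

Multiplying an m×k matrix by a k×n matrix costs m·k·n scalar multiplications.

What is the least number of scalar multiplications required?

Adjacent pairs: A_1A_2 = 15·17·16 = 4080; A_2A_3 = 17·16·18 = 4896; A_3A_4 = 16·18·2 = 576; A_4A_5 = 18·2·17 = 612.
Length 3: A_1..A_3: k=1: 0+4896+15·17·18=9486; k=2: 4080+0+15·16·18=8400 → min 8400 | A_2..A_4: k=2: 0+576+17·16·2=1120; k=3: 4896+0+17·18·2=5508 → min 1120 | A_3..A_5: k=3: 0+612+16·18·17=5508; k=4: 576+0+16·2·17=1120 → min 1120.
Length 4: A_1..A_4: k=1: 0+1120+15·17·2=1630; k=2: 4080+576+15·16·2=5136; k=3: 8400+0+15·18·2=8940 → min 1630 | A_2..A_5: k=2: 0+1120+17·16·17=5744; k=3: 4896+612+17·18·17=10710; k=4: 1120+0+17·2·17=1698 → min 1698.
Length 5: A_1..A_5: k=1: 0+1698+15·17·17=6033; k=2: 4080+1120+15·16·17=9280; k=3: 8400+612+15·18·17=13602; k=4: 1630+0+15·2·17=2140 → min 2140.
Optimal order: ((A_1 (A_2 (A_3 A_4))) A_5) with cost 2140.

2140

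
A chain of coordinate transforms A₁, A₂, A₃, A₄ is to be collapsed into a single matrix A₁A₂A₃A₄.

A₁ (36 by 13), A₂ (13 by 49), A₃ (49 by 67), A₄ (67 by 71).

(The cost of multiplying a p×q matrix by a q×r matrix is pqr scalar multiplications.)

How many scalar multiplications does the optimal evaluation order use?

137748

Adjacent pairs: A₁A₂ = 36·13·49 = 22932; A₂A₃ = 13·49·67 = 42679; A₃A₄ = 49·67·71 = 233093.
Length 3: A₁..A₃: k=1: 0+42679+36·13·67=74035; k=2: 22932+0+36·49·67=141120 → min 74035 | A₂..A₄: k=2: 0+233093+13·49·71=278320; k=3: 42679+0+13·67·71=104520 → min 104520.
Length 4: A₁..A₄: k=1: 0+104520+36·13·71=137748; k=2: 22932+233093+36·49·71=381269; k=3: 74035+0+36·67·71=245287 → min 137748.
Optimal order: (A₁((A₂A₃)A₄)) with cost 137748.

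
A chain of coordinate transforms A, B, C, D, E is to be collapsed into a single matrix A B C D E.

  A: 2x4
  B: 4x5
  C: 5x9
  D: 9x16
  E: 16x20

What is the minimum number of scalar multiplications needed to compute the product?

1058

Adjacent pairs: AB = 2·4·5 = 40; BC = 4·5·9 = 180; CD = 5·9·16 = 720; DE = 9·16·20 = 2880.
Length 3: A..C: k=1: 0+180+2·4·9=252; k=2: 40+0+2·5·9=130 → min 130 | B..D: k=2: 0+720+4·5·16=1040; k=3: 180+0+4·9·16=756 → min 756 | C..E: k=3: 0+2880+5·9·20=3780; k=4: 720+0+5·16·20=2320 → min 2320.
Length 4: A..D: k=1: 0+756+2·4·16=884; k=2: 40+720+2·5·16=920; k=3: 130+0+2·9·16=418 → min 418 | B..E: k=2: 0+2320+4·5·20=2720; k=3: 180+2880+4·9·20=3780; k=4: 756+0+4·16·20=2036 → min 2036.
Length 5: A..E: k=1: 0+2036+2·4·20=2196; k=2: 40+2320+2·5·20=2560; k=3: 130+2880+2·9·20=3370; k=4: 418+0+2·16·20=1058 → min 1058.
Optimal order: ((((A B) C) D) E) with cost 1058.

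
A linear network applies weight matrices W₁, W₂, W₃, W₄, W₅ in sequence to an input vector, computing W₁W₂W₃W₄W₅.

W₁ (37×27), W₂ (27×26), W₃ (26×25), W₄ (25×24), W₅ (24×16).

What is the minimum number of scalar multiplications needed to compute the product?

47216

Adjacent pairs: W₁W₂ = 37·27·26 = 25974; W₂W₃ = 27·26·25 = 17550; W₃W₄ = 26·25·24 = 15600; W₄W₅ = 25·24·16 = 9600.
Length 3: W₁..W₃: k=1: 0+17550+37·27·25=42525; k=2: 25974+0+37·26·25=50024 → min 42525 | W₂..W₄: k=2: 0+15600+27·26·24=32448; k=3: 17550+0+27·25·24=33750 → min 32448 | W₃..W₅: k=3: 0+9600+26·25·16=20000; k=4: 15600+0+26·24·16=25584 → min 20000.
Length 4: W₁..W₄: k=1: 0+32448+37·27·24=56424; k=2: 25974+15600+37·26·24=64662; k=3: 42525+0+37·25·24=64725 → min 56424 | W₂..W₅: k=2: 0+20000+27·26·16=31232; k=3: 17550+9600+27·25·16=37950; k=4: 32448+0+27·24·16=42816 → min 31232.
Length 5: W₁..W₅: k=1: 0+31232+37·27·16=47216; k=2: 25974+20000+37·26·16=61366; k=3: 42525+9600+37·25·16=66925; k=4: 56424+0+37·24·16=70632 → min 47216.
Optimal order: (W₁(W₂(W₃(W₄W₅)))) with cost 47216.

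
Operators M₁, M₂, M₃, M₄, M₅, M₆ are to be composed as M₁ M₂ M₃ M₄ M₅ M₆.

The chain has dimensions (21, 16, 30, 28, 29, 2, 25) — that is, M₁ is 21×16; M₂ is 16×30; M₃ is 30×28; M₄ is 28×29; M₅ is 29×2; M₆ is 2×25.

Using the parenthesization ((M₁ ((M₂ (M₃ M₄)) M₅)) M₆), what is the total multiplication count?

(M₃ M₄): 30×28 by 28×29 → 30×29, cost 30·28·29 = 24360
(M₂ (M₃ M₄)): 16×30 by 30×29 → 16×29, cost 16·30·29 = 13920; cumulative 38280
((M₂ (M₃ M₄)) M₅): 16×29 by 29×2 → 16×2, cost 16·29·2 = 928; cumulative 39208
(M₁ ((M₂ (M₃ M₄)) M₅)): 21×16 by 16×2 → 21×2, cost 21·16·2 = 672; cumulative 39880
((M₁ ((M₂ (M₃ M₄)) M₅)) M₆): 21×2 by 2×25 → 21×25, cost 21·2·25 = 1050; cumulative 40930
Total: 40930 scalar multiplications.

40930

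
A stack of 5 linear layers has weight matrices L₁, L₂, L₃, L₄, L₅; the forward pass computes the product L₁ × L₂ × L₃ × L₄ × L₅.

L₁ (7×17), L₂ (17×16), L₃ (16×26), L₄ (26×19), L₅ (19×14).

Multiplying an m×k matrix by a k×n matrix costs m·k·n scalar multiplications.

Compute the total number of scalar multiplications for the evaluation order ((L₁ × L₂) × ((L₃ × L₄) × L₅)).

15632

(L₁ × L₂): 7×17 by 17×16 → 7×16, cost 7·17·16 = 1904
(L₃ × L₄): 16×26 by 26×19 → 16×19, cost 16·26·19 = 7904
((L₃ × L₄) × L₅): 16×19 by 19×14 → 16×14, cost 16·19·14 = 4256; cumulative 12160
((L₁ × L₂) × ((L₃ × L₄) × L₅)): 7×16 by 16×14 → 7×14, cost 7·16·14 = 1568; cumulative 15632
Total: 15632 scalar multiplications.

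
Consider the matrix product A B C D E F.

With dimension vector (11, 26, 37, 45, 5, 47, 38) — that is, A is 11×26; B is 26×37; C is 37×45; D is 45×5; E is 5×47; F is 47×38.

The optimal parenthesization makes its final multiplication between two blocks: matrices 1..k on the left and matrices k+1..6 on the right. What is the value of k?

4

Adjacent pairs: AB = 11·26·37 = 10582; BC = 26·37·45 = 43290; CD = 37·45·5 = 8325; DE = 45·5·47 = 10575; EF = 5·47·38 = 8930.
Length 3: A..C: k=1: 0+43290+11·26·45=56160; k=2: 10582+0+11·37·45=28897 → min 28897 | B..D: k=2: 0+8325+26·37·5=13135; k=3: 43290+0+26·45·5=49140 → min 13135 | C..E: k=3: 0+10575+37·45·47=88830; k=4: 8325+0+37·5·47=17020 → min 17020 | D..F: k=4: 0+8930+45·5·38=17480; k=5: 10575+0+45·47·38=90945 → min 17480.
Length 4: A..D: k=1: 0+13135+11·26·5=14565; k=2: 10582+8325+11·37·5=20942; k=3: 28897+0+11·45·5=31372 → min 14565 | B..E: k=2: 0+17020+26·37·47=62234; k=3: 43290+10575+26·45·47=108855; k=4: 13135+0+26·5·47=19245 → min 19245 | C..F: k=3: 0+17480+37·45·38=80750; k=4: 8325+8930+37·5·38=24285; k=5: 17020+0+37·47·38=83102 → min 24285.
Length 5: A..E: k=1: 0+19245+11·26·47=32687; k=2: 10582+17020+11·37·47=46731; k=3: 28897+10575+11·45·47=62737; k=4: 14565+0+11·5·47=17150 → min 17150 | B..F: k=2: 0+24285+26·37·38=60841; k=3: 43290+17480+26·45·38=105230; k=4: 13135+8930+26·5·38=27005; k=5: 19245+0+26·47·38=65681 → min 27005.
Top-level splits: k=1: (A..A)·(B..F) → 0+27005+11·26·38 = 37873; k=2: (A..B)·(C..F) → 10582+24285+11·37·38 = 50333; k=3: (A..C)·(D..F) → 28897+17480+11·45·38 = 65187; k=4: (A..D)·(E..F) → 14565+8930+11·5·38 = 25585; k=5: (A..E)·(F..F) → 17150+0+11·47·38 = 36796.
Best split is after D, i.e. k = 4.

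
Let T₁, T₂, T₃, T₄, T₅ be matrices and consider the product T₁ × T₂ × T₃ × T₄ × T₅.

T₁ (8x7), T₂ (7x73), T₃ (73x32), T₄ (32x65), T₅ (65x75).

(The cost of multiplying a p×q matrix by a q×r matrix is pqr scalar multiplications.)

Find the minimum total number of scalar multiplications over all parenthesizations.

69237

Adjacent pairs: T₁T₂ = 8·7·73 = 4088; T₂T₃ = 7·73·32 = 16352; T₃T₄ = 73·32·65 = 151840; T₄T₅ = 32·65·75 = 156000.
Length 3: T₁..T₃: k=1: 0+16352+8·7·32=18144; k=2: 4088+0+8·73·32=22776 → min 18144 | T₂..T₄: k=2: 0+151840+7·73·65=185055; k=3: 16352+0+7·32·65=30912 → min 30912 | T₃..T₅: k=3: 0+156000+73·32·75=331200; k=4: 151840+0+73·65·75=507715 → min 331200.
Length 4: T₁..T₄: k=1: 0+30912+8·7·65=34552; k=2: 4088+151840+8·73·65=193888; k=3: 18144+0+8·32·65=34784 → min 34552 | T₂..T₅: k=2: 0+331200+7·73·75=369525; k=3: 16352+156000+7·32·75=189152; k=4: 30912+0+7·65·75=65037 → min 65037.
Length 5: T₁..T₅: k=1: 0+65037+8·7·75=69237; k=2: 4088+331200+8·73·75=379088; k=3: 18144+156000+8·32·75=193344; k=4: 34552+0+8·65·75=73552 → min 69237.
Optimal order: (T₁ × (((T₂ × T₃) × T₄) × T₅)) with cost 69237.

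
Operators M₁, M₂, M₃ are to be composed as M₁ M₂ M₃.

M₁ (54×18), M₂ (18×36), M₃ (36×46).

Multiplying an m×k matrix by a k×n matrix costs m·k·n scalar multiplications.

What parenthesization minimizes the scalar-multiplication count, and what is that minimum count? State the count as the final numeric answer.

(M₁ (M₂ M₃)): cost 74520.
((M₁ M₂) M₃): cost 124416.
Optimal: (M₁ (M₂ M₃)) with cost 74520.

74520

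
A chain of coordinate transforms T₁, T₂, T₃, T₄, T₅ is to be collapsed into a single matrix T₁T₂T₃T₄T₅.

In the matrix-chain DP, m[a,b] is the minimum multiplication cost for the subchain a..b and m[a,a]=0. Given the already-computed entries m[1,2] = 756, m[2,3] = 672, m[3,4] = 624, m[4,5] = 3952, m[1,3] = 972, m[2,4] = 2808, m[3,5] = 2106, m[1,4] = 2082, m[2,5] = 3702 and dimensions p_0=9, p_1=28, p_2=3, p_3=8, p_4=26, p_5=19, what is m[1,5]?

3375

m[1,5] = min over k∈[1,4] of m[1,k]+m[k+1,5]+p_{0}·p_k·p_{5}.
k=1: 0 + 3702 + 9·28·19 = 8490; k=2: 756 + 2106 + 9·3·19 = 3375; k=3: 972 + 3952 + 9·8·19 = 6292; k=4: 2082 + 0 + 9·26·19 = 6528.
Minimum: 3375 at k=2.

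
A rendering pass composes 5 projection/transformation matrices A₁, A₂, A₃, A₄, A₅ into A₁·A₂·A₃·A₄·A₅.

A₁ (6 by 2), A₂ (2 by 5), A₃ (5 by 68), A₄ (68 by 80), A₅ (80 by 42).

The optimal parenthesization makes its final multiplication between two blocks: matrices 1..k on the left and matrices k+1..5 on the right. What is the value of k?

1

Adjacent pairs: A₁A₂ = 6·2·5 = 60; A₂A₃ = 2·5·68 = 680; A₃A₄ = 5·68·80 = 27200; A₄A₅ = 68·80·42 = 228480.
Length 3: A₁..A₃: k=1: 0+680+6·2·68=1496; k=2: 60+0+6·5·68=2100 → min 1496 | A₂..A₄: k=2: 0+27200+2·5·80=28000; k=3: 680+0+2·68·80=11560 → min 11560 | A₃..A₅: k=3: 0+228480+5·68·42=242760; k=4: 27200+0+5·80·42=44000 → min 44000.
Length 4: A₁..A₄: k=1: 0+11560+6·2·80=12520; k=2: 60+27200+6·5·80=29660; k=3: 1496+0+6·68·80=34136 → min 12520 | A₂..A₅: k=2: 0+44000+2·5·42=44420; k=3: 680+228480+2·68·42=234872; k=4: 11560+0+2·80·42=18280 → min 18280.
Top-level splits: k=1: (A₁..A₁)·(A₂..A₅) → 0+18280+6·2·42 = 18784; k=2: (A₁..A₂)·(A₃..A₅) → 60+44000+6·5·42 = 45320; k=3: (A₁..A₃)·(A₄..A₅) → 1496+228480+6·68·42 = 247112; k=4: (A₁..A₄)·(A₅..A₅) → 12520+0+6·80·42 = 32680.
Best split is after A₁, i.e. k = 1.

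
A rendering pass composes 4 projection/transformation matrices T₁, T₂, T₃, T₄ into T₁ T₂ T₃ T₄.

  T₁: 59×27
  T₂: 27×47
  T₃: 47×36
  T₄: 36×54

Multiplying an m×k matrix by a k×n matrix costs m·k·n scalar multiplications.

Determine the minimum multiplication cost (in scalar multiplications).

184194

Adjacent pairs: T₁T₂ = 59·27·47 = 74871; T₂T₃ = 27·47·36 = 45684; T₃T₄ = 47·36·54 = 91368.
Length 3: T₁..T₃: k=1: 0+45684+59·27·36=103032; k=2: 74871+0+59·47·36=174699 → min 103032 | T₂..T₄: k=2: 0+91368+27·47·54=159894; k=3: 45684+0+27·36·54=98172 → min 98172.
Length 4: T₁..T₄: k=1: 0+98172+59·27·54=184194; k=2: 74871+91368+59·47·54=315981; k=3: 103032+0+59·36·54=217728 → min 184194.
Optimal order: (T₁ ((T₂ T₃) T₄)) with cost 184194.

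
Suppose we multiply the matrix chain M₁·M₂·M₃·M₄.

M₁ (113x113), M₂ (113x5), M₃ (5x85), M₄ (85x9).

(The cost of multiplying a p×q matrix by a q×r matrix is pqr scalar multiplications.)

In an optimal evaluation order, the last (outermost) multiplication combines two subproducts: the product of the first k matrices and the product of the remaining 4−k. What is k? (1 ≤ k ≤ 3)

Adjacent pairs: M₁M₂ = 113·113·5 = 63845; M₂M₃ = 113·5·85 = 48025; M₃M₄ = 5·85·9 = 3825.
Length 3: M₁..M₃: k=1: 0+48025+113·113·85=1133390; k=2: 63845+0+113·5·85=111870 → min 111870 | M₂..M₄: k=2: 0+3825+113·5·9=8910; k=3: 48025+0+113·85·9=134470 → min 8910.
Top-level splits: k=1: (M₁..M₁)·(M₂..M₄) → 0+8910+113·113·9 = 123831; k=2: (M₁..M₂)·(M₃..M₄) → 63845+3825+113·5·9 = 72755; k=3: (M₁..M₃)·(M₄..M₄) → 111870+0+113·85·9 = 198315.
Best split is after M₂, i.e. k = 2.

2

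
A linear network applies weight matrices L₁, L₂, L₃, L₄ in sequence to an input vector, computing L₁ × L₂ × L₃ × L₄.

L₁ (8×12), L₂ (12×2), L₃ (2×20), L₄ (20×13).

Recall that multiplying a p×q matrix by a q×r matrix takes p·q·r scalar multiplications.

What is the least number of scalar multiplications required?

Adjacent pairs: L₁L₂ = 8·12·2 = 192; L₂L₃ = 12·2·20 = 480; L₃L₄ = 2·20·13 = 520.
Length 3: L₁..L₃: k=1: 0+480+8·12·20=2400; k=2: 192+0+8·2·20=512 → min 512 | L₂..L₄: k=2: 0+520+12·2·13=832; k=3: 480+0+12·20·13=3600 → min 832.
Length 4: L₁..L₄: k=1: 0+832+8·12·13=2080; k=2: 192+520+8·2·13=920; k=3: 512+0+8·20·13=2592 → min 920.
Optimal order: ((L₁ × L₂) × (L₃ × L₄)) with cost 920.

920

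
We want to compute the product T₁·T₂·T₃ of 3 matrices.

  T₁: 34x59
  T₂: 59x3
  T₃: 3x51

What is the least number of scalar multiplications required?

11220

Order (T₁·(T₂·T₃)): (T₂·T₃): 59×3 by 3×51 → 59×51, cost 59·3·51 = 9027; (T₁·(T₂·T₃)): 34×59 by 59×51 → 34×51, cost 34·59·51 = 102306; cumulative 111333. Total 111333.
Order ((T₁·T₂)·T₃): (T₁·T₂): 34×59 by 59×3 → 34×3, cost 34·59·3 = 6018; ((T₁·T₂)·T₃): 34×3 by 3×51 → 34×51, cost 34·3·51 = 5202; cumulative 11220. Total 11220.
Minimum: 11220.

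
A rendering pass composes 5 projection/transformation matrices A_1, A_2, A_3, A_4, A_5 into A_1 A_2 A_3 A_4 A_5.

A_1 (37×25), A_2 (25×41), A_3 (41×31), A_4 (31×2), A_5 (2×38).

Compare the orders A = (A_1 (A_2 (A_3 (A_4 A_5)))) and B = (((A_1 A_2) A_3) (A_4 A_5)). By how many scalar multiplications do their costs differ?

Order A = (A_1 (A_2 (A_3 (A_4 A_5)))): (A_4 A_5): 31×2 by 2×38 → 31×38, cost 31·2·38 = 2356; (A_3 (A_4 A_5)): 41×31 by 31×38 → 41×38, cost 41·31·38 = 48298; cumulative 50654; (A_2 (A_3 (A_4 A_5))): 25×41 by 41×38 → 25×38, cost 25·41·38 = 38950; cumulative 89604; (A_1 (A_2 (A_3 (A_4 A_5)))): 37×25 by 25×38 → 37×38, cost 37·25·38 = 35150; cumulative 124754. Total 124754.
Order B = (((A_1 A_2) A_3) (A_4 A_5)): (A_1 A_2): 37×25 by 25×41 → 37×41, cost 37·25·41 = 37925; ((A_1 A_2) A_3): 37×41 by 41×31 → 37×31, cost 37·41·31 = 47027; cumulative 84952; (A_4 A_5): 31×2 by 2×38 → 31×38, cost 31·2·38 = 2356; (((A_1 A_2) A_3) (A_4 A_5)): 37×31 by 31×38 → 37×38, cost 37·31·38 = 43586; cumulative 130894. Total 130894.
Difference: |124754 − 130894| = 6140.

6140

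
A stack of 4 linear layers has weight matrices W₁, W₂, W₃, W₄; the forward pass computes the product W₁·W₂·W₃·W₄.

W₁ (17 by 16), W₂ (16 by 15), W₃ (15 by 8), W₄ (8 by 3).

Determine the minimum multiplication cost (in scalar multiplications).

Adjacent pairs: W₁W₂ = 17·16·15 = 4080; W₂W₃ = 16·15·8 = 1920; W₃W₄ = 15·8·3 = 360.
Length 3: W₁..W₃: k=1: 0+1920+17·16·8=4096; k=2: 4080+0+17·15·8=6120 → min 4096 | W₂..W₄: k=2: 0+360+16·15·3=1080; k=3: 1920+0+16·8·3=2304 → min 1080.
Length 4: W₁..W₄: k=1: 0+1080+17·16·3=1896; k=2: 4080+360+17·15·3=5205; k=3: 4096+0+17·8·3=4504 → min 1896.
Optimal order: (W₁·(W₂·(W₃·W₄))) with cost 1896.

1896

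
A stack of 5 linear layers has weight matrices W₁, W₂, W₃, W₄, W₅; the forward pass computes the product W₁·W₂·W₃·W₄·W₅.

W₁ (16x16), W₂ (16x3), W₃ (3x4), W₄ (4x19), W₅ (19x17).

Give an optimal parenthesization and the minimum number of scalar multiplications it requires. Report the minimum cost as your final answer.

2781

Adjacent pairs: W₁W₂ = 16·16·3 = 768; W₂W₃ = 16·3·4 = 192; W₃W₄ = 3·4·19 = 228; W₄W₅ = 4·19·17 = 1292.
Length 3: W₁..W₃: k=1: 0+192+16·16·4=1216; k=2: 768+0+16·3·4=960 → min 960 | W₂..W₄: k=2: 0+228+16·3·19=1140; k=3: 192+0+16·4·19=1408 → min 1140 | W₃..W₅: k=3: 0+1292+3·4·17=1496; k=4: 228+0+3·19·17=1197 → min 1197.
Length 4: W₁..W₄: k=1: 0+1140+16·16·19=6004; k=2: 768+228+16·3·19=1908; k=3: 960+0+16·4·19=2176 → min 1908 | W₂..W₅: k=2: 0+1197+16·3·17=2013; k=3: 192+1292+16·4·17=2572; k=4: 1140+0+16·19·17=6308 → min 2013.
Length 5: W₁..W₅: k=1: 0+2013+16·16·17=6365; k=2: 768+1197+16·3·17=2781; k=3: 960+1292+16·4·17=3340; k=4: 1908+0+16·19·17=7076 → min 2781.
Optimal parenthesization: ((W₁·W₂)·((W₃·W₄)·W₅)) with cost 2781.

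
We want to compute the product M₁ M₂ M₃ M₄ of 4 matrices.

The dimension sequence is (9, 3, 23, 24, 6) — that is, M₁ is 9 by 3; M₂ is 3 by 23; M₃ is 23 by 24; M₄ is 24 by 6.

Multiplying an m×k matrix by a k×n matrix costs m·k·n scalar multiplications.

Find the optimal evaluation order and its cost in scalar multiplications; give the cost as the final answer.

Adjacent pairs: M₁M₂ = 9·3·23 = 621; M₂M₃ = 3·23·24 = 1656; M₃M₄ = 23·24·6 = 3312.
Length 3: M₁..M₃: k=1: 0+1656+9·3·24=2304; k=2: 621+0+9·23·24=5589 → min 2304 | M₂..M₄: k=2: 0+3312+3·23·6=3726; k=3: 1656+0+3·24·6=2088 → min 2088.
Length 4: M₁..M₄: k=1: 0+2088+9·3·6=2250; k=2: 621+3312+9·23·6=5175; k=3: 2304+0+9·24·6=3600 → min 2250.
Optimal parenthesization: (M₁ ((M₂ M₃) M₄)) with cost 2250.

2250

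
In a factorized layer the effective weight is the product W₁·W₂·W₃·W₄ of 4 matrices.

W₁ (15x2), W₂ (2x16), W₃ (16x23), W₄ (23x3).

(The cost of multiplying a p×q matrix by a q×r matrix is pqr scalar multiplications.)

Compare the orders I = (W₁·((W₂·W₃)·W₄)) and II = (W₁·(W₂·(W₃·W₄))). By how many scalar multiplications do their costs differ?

326

Order I = (W₁·((W₂·W₃)·W₄)): (W₂·W₃): 2×16 by 16×23 → 2×23, cost 2·16·23 = 736; ((W₂·W₃)·W₄): 2×23 by 23×3 → 2×3, cost 2·23·3 = 138; cumulative 874; (W₁·((W₂·W₃)·W₄)): 15×2 by 2×3 → 15×3, cost 15·2·3 = 90; cumulative 964. Total 964.
Order II = (W₁·(W₂·(W₃·W₄))): (W₃·W₄): 16×23 by 23×3 → 16×3, cost 16·23·3 = 1104; (W₂·(W₃·W₄)): 2×16 by 16×3 → 2×3, cost 2·16·3 = 96; cumulative 1200; (W₁·(W₂·(W₃·W₄))): 15×2 by 2×3 → 15×3, cost 15·2·3 = 90; cumulative 1290. Total 1290.
Difference: |964 − 1290| = 326.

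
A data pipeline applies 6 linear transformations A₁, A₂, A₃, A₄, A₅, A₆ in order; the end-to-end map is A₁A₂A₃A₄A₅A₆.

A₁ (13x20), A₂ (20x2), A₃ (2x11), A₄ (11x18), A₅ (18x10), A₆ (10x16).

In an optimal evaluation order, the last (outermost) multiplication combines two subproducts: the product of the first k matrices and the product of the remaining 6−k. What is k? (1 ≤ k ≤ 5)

2

Adjacent pairs: A₁A₂ = 13·20·2 = 520; A₂A₃ = 20·2·11 = 440; A₃A₄ = 2·11·18 = 396; A₄A₅ = 11·18·10 = 1980; A₅A₆ = 18·10·16 = 2880.
Length 3: A₁..A₃: k=1: 0+440+13·20·11=3300; k=2: 520+0+13·2·11=806 → min 806 | A₂..A₄: k=2: 0+396+20·2·18=1116; k=3: 440+0+20·11·18=4400 → min 1116 | A₃..A₅: k=3: 0+1980+2·11·10=2200; k=4: 396+0+2·18·10=756 → min 756 | A₄..A₆: k=4: 0+2880+11·18·16=6048; k=5: 1980+0+11·10·16=3740 → min 3740.
Length 4: A₁..A₄: k=1: 0+1116+13·20·18=5796; k=2: 520+396+13·2·18=1384; k=3: 806+0+13·11·18=3380 → min 1384 | A₂..A₅: k=2: 0+756+20·2·10=1156; k=3: 440+1980+20·11·10=4620; k=4: 1116+0+20·18·10=4716 → min 1156 | A₃..A₆: k=3: 0+3740+2·11·16=4092; k=4: 396+2880+2·18·16=3852; k=5: 756+0+2·10·16=1076 → min 1076.
Length 5: A₁..A₅: k=1: 0+1156+13·20·10=3756; k=2: 520+756+13·2·10=1536; k=3: 806+1980+13·11·10=4216; k=4: 1384+0+13·18·10=3724 → min 1536 | A₂..A₆: k=2: 0+1076+20·2·16=1716; k=3: 440+3740+20·11·16=7700; k=4: 1116+2880+20·18·16=9756; k=5: 1156+0+20·10·16=4356 → min 1716.
Top-level splits: k=1: (A₁..A₁)·(A₂..A₆) → 0+1716+13·20·16 = 5876; k=2: (A₁..A₂)·(A₃..A₆) → 520+1076+13·2·16 = 2012; k=3: (A₁..A₃)·(A₄..A₆) → 806+3740+13·11·16 = 6834; k=4: (A₁..A₄)·(A₅..A₆) → 1384+2880+13·18·16 = 8008; k=5: (A₁..A₅)·(A₆..A₆) → 1536+0+13·10·16 = 3616.
Best split is after A₂, i.e. k = 2.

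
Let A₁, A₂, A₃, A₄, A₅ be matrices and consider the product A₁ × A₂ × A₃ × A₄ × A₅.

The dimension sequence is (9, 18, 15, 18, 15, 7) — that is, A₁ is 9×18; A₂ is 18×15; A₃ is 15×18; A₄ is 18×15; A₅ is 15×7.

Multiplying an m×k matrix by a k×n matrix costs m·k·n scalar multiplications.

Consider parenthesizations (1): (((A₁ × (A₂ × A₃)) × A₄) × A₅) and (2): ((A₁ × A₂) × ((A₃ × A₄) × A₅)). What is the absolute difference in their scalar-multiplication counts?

Order (1) = (((A₁ × (A₂ × A₃)) × A₄) × A₅): (A₂ × A₃): 18×15 by 15×18 → 18×18, cost 18·15·18 = 4860; (A₁ × (A₂ × A₃)): 9×18 by 18×18 → 9×18, cost 9·18·18 = 2916; cumulative 7776; ((A₁ × (A₂ × A₃)) × A₄): 9×18 by 18×15 → 9×15, cost 9·18·15 = 2430; cumulative 10206; (((A₁ × (A₂ × A₃)) × A₄) × A₅): 9×15 by 15×7 → 9×7, cost 9·15·7 = 945; cumulative 11151. Total 11151.
Order (2) = ((A₁ × A₂) × ((A₃ × A₄) × A₅)): (A₁ × A₂): 9×18 by 18×15 → 9×15, cost 9·18·15 = 2430; (A₃ × A₄): 15×18 by 18×15 → 15×15, cost 15·18·15 = 4050; ((A₃ × A₄) × A₅): 15×15 by 15×7 → 15×7, cost 15·15·7 = 1575; cumulative 5625; ((A₁ × A₂) × ((A₃ × A₄) × A₅)): 9×15 by 15×7 → 9×7, cost 9·15·7 = 945; cumulative 9000. Total 9000.
Difference: |11151 − 9000| = 2151.

2151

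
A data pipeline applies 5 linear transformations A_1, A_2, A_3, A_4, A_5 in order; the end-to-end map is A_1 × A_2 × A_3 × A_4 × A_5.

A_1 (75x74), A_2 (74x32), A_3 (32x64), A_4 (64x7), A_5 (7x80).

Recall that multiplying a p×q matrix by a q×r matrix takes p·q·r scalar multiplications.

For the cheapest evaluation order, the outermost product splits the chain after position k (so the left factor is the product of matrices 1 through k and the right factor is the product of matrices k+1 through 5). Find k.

4

Adjacent pairs: A_1A_2 = 75·74·32 = 177600; A_2A_3 = 74·32·64 = 151552; A_3A_4 = 32·64·7 = 14336; A_4A_5 = 64·7·80 = 35840.
Length 3: A_1..A_3: k=1: 0+151552+75·74·64=506752; k=2: 177600+0+75·32·64=331200 → min 331200 | A_2..A_4: k=2: 0+14336+74·32·7=30912; k=3: 151552+0+74·64·7=184704 → min 30912 | A_3..A_5: k=3: 0+35840+32·64·80=199680; k=4: 14336+0+32·7·80=32256 → min 32256.
Length 4: A_1..A_4: k=1: 0+30912+75·74·7=69762; k=2: 177600+14336+75·32·7=208736; k=3: 331200+0+75·64·7=364800 → min 69762 | A_2..A_5: k=2: 0+32256+74·32·80=221696; k=3: 151552+35840+74·64·80=566272; k=4: 30912+0+74·7·80=72352 → min 72352.
Top-level splits: k=1: (A_1..A_1)·(A_2..A_5) → 0+72352+75·74·80 = 516352; k=2: (A_1..A_2)·(A_3..A_5) → 177600+32256+75·32·80 = 401856; k=3: (A_1..A_3)·(A_4..A_5) → 331200+35840+75·64·80 = 751040; k=4: (A_1..A_4)·(A_5..A_5) → 69762+0+75·7·80 = 111762.
Best split is after A_4, i.e. k = 4.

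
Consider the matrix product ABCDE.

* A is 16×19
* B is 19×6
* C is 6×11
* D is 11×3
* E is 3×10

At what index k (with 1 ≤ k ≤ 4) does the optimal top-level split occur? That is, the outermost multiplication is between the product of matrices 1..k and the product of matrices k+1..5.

Adjacent pairs: AB = 16·19·6 = 1824; BC = 19·6·11 = 1254; CD = 6·11·3 = 198; DE = 11·3·10 = 330.
Length 3: A..C: k=1: 0+1254+16·19·11=4598; k=2: 1824+0+16·6·11=2880 → min 2880 | B..D: k=2: 0+198+19·6·3=540; k=3: 1254+0+19·11·3=1881 → min 540 | C..E: k=3: 0+330+6·11·10=990; k=4: 198+0+6·3·10=378 → min 378.
Length 4: A..D: k=1: 0+540+16·19·3=1452; k=2: 1824+198+16·6·3=2310; k=3: 2880+0+16·11·3=3408 → min 1452 | B..E: k=2: 0+378+19·6·10=1518; k=3: 1254+330+19·11·10=3674; k=4: 540+0+19·3·10=1110 → min 1110.
Top-level splits: k=1: (A..A)·(B..E) → 0+1110+16·19·10 = 4150; k=2: (A..B)·(C..E) → 1824+378+16·6·10 = 3162; k=3: (A..C)·(D..E) → 2880+330+16·11·10 = 4970; k=4: (A..D)·(E..E) → 1452+0+16·3·10 = 1932.
Best split is after D, i.e. k = 4.

4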